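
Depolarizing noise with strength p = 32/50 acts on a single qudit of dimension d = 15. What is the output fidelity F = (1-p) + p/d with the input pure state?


F = (1-p) + p/d
= (1 - 0.6400) + 0.6400/15
= 0.3600 + 0.0427
= 0.4027

0.4027


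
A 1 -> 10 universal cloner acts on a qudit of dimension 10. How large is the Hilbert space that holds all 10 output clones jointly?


Output space = H^(tensor 10) where dim(H) = 10
dim = 10^10
= 100 (after 2 factors)
= 1000 (after 3 factors)
= 10000 (after 4 factors)
= 100000 (after 5 factors)
= 1000000 (after 6 factors)
= 10000000 (after 7 factors)
= 100000000 (after 8 factors)
= 1000000000 (after 9 factors)
= 10000000000 (after 10 factors)
= 10000000000

10000000000


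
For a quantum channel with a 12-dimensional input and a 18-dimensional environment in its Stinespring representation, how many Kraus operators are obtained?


Tracing out the environment in an orthonormal basis {|i>_E} gives Kraus operators K_i = <i|_E U |0>_E.
Number of Kraus operators = dim(H_env) = d_env
= 18

18


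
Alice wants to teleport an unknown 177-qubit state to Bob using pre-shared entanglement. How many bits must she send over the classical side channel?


Quantum teleportation requires 2 classical bits per qubit teleported.
177 qubit(s) -> 2 * 177 = 354 classical bits

354


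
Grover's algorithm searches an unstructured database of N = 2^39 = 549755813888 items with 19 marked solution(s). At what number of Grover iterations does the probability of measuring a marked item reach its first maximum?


After j Grover iterations the success probability is P(j) = sin^2((2j+1)*theta), where sin(theta) = sqrt(k/N).
N = 2^39 = 549755813888, k = 19
sin(theta) = sqrt(k/N) = 5.87884331e-06
theta = arcsin(sqrt(k/N)) = 5.87884331e-06 rad
P(j) reaches its first maximum when (2j+1)*theta is as close as possible to pi/2, i.e. j = round(pi/(4*theta) - 1/2).
pi/(4*theta) - 1/2 = 133596.8970
(For comparison, the common estimate pi/4 * sqrt(N/k) = 133597.3970; the exact maximiser is used here.)
Optimal iterations = 133597

133597


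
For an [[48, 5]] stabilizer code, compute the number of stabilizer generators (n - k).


For an [[n,k]] stabilizer code:
Number of stabilizer generators = n - k
= 48 - 5
= 43

43


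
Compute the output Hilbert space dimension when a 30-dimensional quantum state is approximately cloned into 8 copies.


Output space = H^(tensor 8) where dim(H) = 30
dim = 30^8
= 900 (after 2 factors)
= 27000 (after 3 factors)
= 810000 (after 4 factors)
= 24300000 (after 5 factors)
= 729000000 (after 6 factors)
= 21870000000 (after 7 factors)
= 656100000000 (after 8 factors)
= 656100000000

656100000000


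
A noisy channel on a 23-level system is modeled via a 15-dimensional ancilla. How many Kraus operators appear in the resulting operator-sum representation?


Tracing out the environment in an orthonormal basis {|i>_E} gives Kraus operators K_i = <i|_E U |0>_E.
Number of Kraus operators = dim(H_env) = d_env
= 15

15


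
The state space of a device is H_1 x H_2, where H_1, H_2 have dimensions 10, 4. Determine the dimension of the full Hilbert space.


dim(H_1 x H_2) = 10 * 4
= 40

40


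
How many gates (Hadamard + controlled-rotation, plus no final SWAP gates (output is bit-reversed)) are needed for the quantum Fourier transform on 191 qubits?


Hadamard gates: 191
Controlled rotations: n*(n-1)/2 = 191*190/2 = 18145
SWAP gates: 0 (omitted)
Total = 191 + 18145
= 18336

18336


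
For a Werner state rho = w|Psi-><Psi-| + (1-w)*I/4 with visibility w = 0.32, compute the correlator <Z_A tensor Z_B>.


|Psi-> = (|01> - |10>)/sqrt(2)
For the pure Bell state, <Z_A Z_B> = -1 (Bell-state Pauli correlator).
The maximally-mixed part I/4 has tr(I/4 * P tensor P) = 0 for any traceless Pauli P.
So <Z_A Z_B>_rho = w * (-1) + (1 - w) * 0
= 0.32 * (-1)
= -0.3200

-0.3200


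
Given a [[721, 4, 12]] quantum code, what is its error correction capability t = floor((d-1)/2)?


Code parameters: [[721, 4, 12]], distance d = 12.
Number of correctable errors = floor((d-1)/2)
= floor((12 - 1)/2)
= floor(11/2)
= 5

5


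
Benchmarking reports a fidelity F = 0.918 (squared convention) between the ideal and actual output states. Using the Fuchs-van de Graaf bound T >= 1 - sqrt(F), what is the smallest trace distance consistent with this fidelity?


Fuchs-van de Graaf (squared-fidelity convention): 1 - sqrt(F) <= T <= sqrt(1 - F).
Lower bound: T >= 1 - sqrt(F)
sqrt(F) = sqrt(0.918) = 0.9581
T >= 1 - 0.9581
T >= 0.0419

0.0419


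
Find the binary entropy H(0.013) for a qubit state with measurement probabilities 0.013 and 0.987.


S = -p*log2(p) - (1-p)*log2(1-p)
p = 0.0130, 1-p = 0.9870
= -0.0130 * log2(0.0130) - 0.9870 * log2(0.9870)
= -(-0.0814) - (-0.0186)
= 0.1001

0.1001


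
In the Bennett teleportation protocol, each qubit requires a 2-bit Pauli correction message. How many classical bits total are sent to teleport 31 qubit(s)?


Quantum teleportation requires 2 classical bits per qubit teleported.
31 qubit(s) -> 2 * 31 = 62 classical bits

62


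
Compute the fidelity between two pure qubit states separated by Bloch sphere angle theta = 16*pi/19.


For states separated by angle theta on Bloch sphere:
F = cos^2(theta/2)
theta = 16*pi/19 = 2.6456
theta/2 = 1.3228
cos(theta/2) = 0.2455
F = 0.0603

0.0603


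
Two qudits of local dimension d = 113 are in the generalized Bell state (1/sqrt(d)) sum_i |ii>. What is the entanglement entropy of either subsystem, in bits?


For a maximally entangled state in d x d:
S = log2(d) = log2(113)
= 6.8202

6.8202


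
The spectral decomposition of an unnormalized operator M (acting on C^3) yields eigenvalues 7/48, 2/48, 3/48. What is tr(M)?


tr(M) = sum of eigenvalues
= 7/48 + 2/48 + 3/48
= 12/48
= 0.2500

0.2500


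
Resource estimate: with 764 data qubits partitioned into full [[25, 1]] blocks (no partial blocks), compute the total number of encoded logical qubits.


Each code block uses 25 physical qubits for 1 logical qubit(s).
Number of complete blocks = floor(764 / 25) = 30
Logical qubits = 30 * 1
= 30

30


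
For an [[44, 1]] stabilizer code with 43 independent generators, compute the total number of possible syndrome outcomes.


Each stabilizer generator gives a binary (+1 or -1) measurement outcome.
With 43 independent generators:
Total syndromes = 2^43
= 8796093022208

8796093022208


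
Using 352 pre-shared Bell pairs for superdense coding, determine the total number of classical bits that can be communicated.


Superdense coding allows 2 classical bits per shared entangled pair.
352 pair(s) -> 2 * 352 = 704 classical bits

704


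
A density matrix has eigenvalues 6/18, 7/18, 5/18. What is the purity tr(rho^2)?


tr(rho^2) = sum of eigenvalues squared
= (6/18)^2 + (7/18)^2 + (5/18)^2
= (36 + 49 + 25) / 324
= 110/324
= 0.3395

0.3395


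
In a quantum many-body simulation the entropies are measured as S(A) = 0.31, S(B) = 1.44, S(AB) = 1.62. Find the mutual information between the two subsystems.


I(A:B) = S(A) + S(B) - S(AB)
= 0.31 + 1.44 - 1.62
= 0.1300

0.1300


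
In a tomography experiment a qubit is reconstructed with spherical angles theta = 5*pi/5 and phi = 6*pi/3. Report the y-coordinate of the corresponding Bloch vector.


theta = 3.1416, phi = 6.2832
r_y = sin(theta)*sin(phi) = 0.0000 * 0.0000
r_y = 0.0000

0.0000


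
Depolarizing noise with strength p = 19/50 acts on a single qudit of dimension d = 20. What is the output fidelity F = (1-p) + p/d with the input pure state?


F = (1-p) + p/d
= (1 - 0.3800) + 0.3800/20
= 0.6200 + 0.0190
= 0.6390

0.6390


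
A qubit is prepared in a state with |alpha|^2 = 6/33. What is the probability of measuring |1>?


|alpha|^2 = 6/33 = 0.1818
|beta|^2 = 1 - 6/33 = 27/33 = 0.8182
P(|1>) = |beta|^2 = 0.8182

0.8182


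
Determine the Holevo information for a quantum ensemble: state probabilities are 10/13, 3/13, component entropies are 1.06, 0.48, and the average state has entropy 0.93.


chi = S(rho) - sum_i p_i * S(rho_i)
Weighted entropy = 10/13 * 1.06 + 3/13 * 0.48
= 0.9262
chi = 0.93 - 0.9262
= 0.0038

0.0038


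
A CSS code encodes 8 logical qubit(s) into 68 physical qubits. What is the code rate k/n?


Code rate R = k/n
= 8/68
= 0.1176

0.1176


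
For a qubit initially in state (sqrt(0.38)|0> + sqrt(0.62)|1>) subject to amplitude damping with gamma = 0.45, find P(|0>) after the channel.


For amplitude damping with parameter gamma on state sqrt(a)|0> + sqrt(b)|1>:
alpha^2 = 0.38, beta^2 = 0.62
P(|0>) = alpha^2 + gamma * beta^2
= 0.38 + 0.45 * 0.62
= 0.38 + 0.2790
= 0.6590

0.6590


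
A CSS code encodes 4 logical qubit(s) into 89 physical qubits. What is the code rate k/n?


Code rate R = k/n
= 4/89
= 0.0449

0.0449


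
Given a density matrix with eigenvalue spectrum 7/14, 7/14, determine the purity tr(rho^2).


tr(rho^2) = sum of eigenvalues squared
= (7/14)^2 + (7/14)^2
= (49 + 49) / 196
= 98/196
= 0.5000

0.5000


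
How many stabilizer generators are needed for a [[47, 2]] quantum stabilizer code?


For an [[n,k]] stabilizer code:
Number of stabilizer generators = n - k
= 47 - 2
= 45

45


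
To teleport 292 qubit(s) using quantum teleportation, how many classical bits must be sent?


Quantum teleportation requires 2 classical bits per qubit teleported.
292 qubit(s) -> 2 * 292 = 584 classical bits

584


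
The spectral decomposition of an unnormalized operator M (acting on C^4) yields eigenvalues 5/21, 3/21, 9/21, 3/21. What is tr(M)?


tr(M) = sum of eigenvalues
= 5/21 + 3/21 + 9/21 + 3/21
= 20/21
= 0.9524

0.9524


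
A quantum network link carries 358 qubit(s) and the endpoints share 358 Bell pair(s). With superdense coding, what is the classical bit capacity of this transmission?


Superdense coding allows 2 classical bits per shared entangled pair.
358 pair(s) -> 2 * 358 = 716 classical bits

716


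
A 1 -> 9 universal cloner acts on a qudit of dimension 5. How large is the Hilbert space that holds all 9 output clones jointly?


Output space = H^(tensor 9) where dim(H) = 5
dim = 5^9
= 25 (after 2 factors)
= 125 (after 3 factors)
= 625 (after 4 factors)
= 3125 (after 5 factors)
= 15625 (after 6 factors)
= 78125 (after 7 factors)
= 390625 (after 8 factors)
= 1953125 (after 9 factors)
= 1953125

1953125


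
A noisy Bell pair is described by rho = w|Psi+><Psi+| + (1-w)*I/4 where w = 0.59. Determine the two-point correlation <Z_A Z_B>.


|Psi+> = (|01> + |10>)/sqrt(2)
For the pure Bell state, <Z_A Z_B> = -1 (Bell-state Pauli correlator).
The maximally-mixed part I/4 has tr(I/4 * P tensor P) = 0 for any traceless Pauli P.
So <Z_A Z_B>_rho = w * (-1) + (1 - w) * 0
= 0.59 * (-1)
= -0.5900

-0.5900


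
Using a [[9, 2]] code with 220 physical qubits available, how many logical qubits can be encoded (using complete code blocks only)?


Each code block uses 9 physical qubits for 2 logical qubit(s).
Number of complete blocks = floor(220 / 9) = 24
Logical qubits = 24 * 2
= 48

48


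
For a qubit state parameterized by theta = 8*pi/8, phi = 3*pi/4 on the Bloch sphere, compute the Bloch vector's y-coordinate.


theta = 3.1416, phi = 2.3562
r_y = sin(theta)*sin(phi) = 0.0000 * 0.7071
r_y = 0.0000

0.0000


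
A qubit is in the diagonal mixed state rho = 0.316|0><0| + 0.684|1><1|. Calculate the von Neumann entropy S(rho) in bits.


S = -p*log2(p) - (1-p)*log2(1-p)
p = 0.3160, 1-p = 0.6840
= -0.3160 * log2(0.3160) - 0.6840 * log2(0.6840)
= -(-0.5252) - (-0.3748)
= 0.9000

0.9000


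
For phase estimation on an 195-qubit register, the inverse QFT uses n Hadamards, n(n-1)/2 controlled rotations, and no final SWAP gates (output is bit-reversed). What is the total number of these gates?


Hadamard gates: 195
Controlled rotations: n*(n-1)/2 = 195*194/2 = 18915
SWAP gates: 0 (omitted)
Total = 195 + 18915
= 19110

19110


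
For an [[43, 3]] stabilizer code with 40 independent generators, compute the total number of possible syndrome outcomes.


Each stabilizer generator gives a binary (+1 or -1) measurement outcome.
With 40 independent generators:
Total syndromes = 2^40
= 1099511627776

1099511627776


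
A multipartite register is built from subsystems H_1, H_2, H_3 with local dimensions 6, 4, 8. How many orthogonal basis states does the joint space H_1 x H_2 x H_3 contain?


dim(H_1 x H_2 x H_3) = 6 * 4 * 8
= 24 * 8
= 192

192


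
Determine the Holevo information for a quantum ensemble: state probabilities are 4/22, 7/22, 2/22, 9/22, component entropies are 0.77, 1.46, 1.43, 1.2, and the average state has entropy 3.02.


chi = S(rho) - sum_i p_i * S(rho_i)
Weighted entropy = 4/22 * 0.77 + 7/22 * 1.46 + 2/22 * 1.43 + 9/22 * 1.2
= 1.2255
chi = 3.02 - 1.2255
= 1.7945

1.7945


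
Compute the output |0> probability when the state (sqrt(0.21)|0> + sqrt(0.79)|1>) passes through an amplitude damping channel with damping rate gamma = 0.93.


For amplitude damping with parameter gamma on state sqrt(a)|0> + sqrt(b)|1>:
alpha^2 = 0.21, beta^2 = 0.79
P(|0>) = alpha^2 + gamma * beta^2
= 0.21 + 0.93 * 0.79
= 0.21 + 0.7347
= 0.9447

0.9447


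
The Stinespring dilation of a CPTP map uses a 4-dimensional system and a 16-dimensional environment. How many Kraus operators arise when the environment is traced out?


Tracing out the environment in an orthonormal basis {|i>_E} gives Kraus operators K_i = <i|_E U |0>_E.
Number of Kraus operators = dim(H_env) = d_env
= 16

16


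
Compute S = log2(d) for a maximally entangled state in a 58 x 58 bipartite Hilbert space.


For a maximally entangled state in d x d:
S = log2(d) = log2(58)
= 5.8580

5.8580


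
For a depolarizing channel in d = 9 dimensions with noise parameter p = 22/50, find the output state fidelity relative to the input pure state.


F = (1-p) + p/d
= (1 - 0.4400) + 0.4400/9
= 0.5600 + 0.0489
= 0.6089

0.6089


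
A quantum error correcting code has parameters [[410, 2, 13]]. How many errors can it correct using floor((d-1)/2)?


Code parameters: [[410, 2, 13]], distance d = 13.
Number of correctable errors = floor((d-1)/2)
= floor((13 - 1)/2)
= floor(12/2)
= 6

6


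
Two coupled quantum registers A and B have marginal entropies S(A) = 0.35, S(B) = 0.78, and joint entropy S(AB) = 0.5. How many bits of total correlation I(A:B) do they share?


I(A:B) = S(A) + S(B) - S(AB)
= 0.35 + 0.78 - 0.5
= 0.6300

0.6300


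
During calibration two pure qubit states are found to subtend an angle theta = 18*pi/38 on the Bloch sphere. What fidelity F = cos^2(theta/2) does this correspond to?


For states separated by angle theta on Bloch sphere:
F = cos^2(theta/2)
theta = 18*pi/38 = 1.4881
theta/2 = 0.7441
cos(theta/2) = 0.7357
F = 0.5413

0.5413


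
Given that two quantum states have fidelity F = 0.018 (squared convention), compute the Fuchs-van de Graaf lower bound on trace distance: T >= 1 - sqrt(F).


Fuchs-van de Graaf (squared-fidelity convention): 1 - sqrt(F) <= T <= sqrt(1 - F).
Lower bound: T >= 1 - sqrt(F)
sqrt(F) = sqrt(0.018) = 0.1342
T >= 1 - 0.1342
T >= 0.8658

0.8658


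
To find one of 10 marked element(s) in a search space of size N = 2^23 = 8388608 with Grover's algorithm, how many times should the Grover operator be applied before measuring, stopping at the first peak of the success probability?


After j Grover iterations the success probability is P(j) = sin^2((2j+1)*theta), where sin(theta) = sqrt(k/N).
N = 2^23 = 8388608, k = 10
sin(theta) = sqrt(k/N) = 0.001091830067
theta = arcsin(sqrt(k/N)) = 0.001091830284 rad
P(j) reaches its first maximum when (2j+1)*theta is as close as possible to pi/2, i.e. j = round(pi/(4*theta) - 1/2).
pi/(4*theta) - 1/2 = 718.8409
(For comparison, the common estimate pi/4 * sqrt(N/k) = 719.3410; the exact maximiser is used here.)
Optimal iterations = 719

719


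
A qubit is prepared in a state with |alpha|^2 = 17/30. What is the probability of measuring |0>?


|alpha|^2 = 17/30 = 0.5667
|beta|^2 = 1 - 17/30 = 13/30 = 0.4333
P(|0>) = |alpha|^2 = 0.5667

0.5667


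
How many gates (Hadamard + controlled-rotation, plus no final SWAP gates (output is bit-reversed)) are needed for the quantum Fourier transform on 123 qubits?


Hadamard gates: 123
Controlled rotations: n*(n-1)/2 = 123*122/2 = 7503
SWAP gates: 0 (omitted)
Total = 123 + 7503
= 7626

7626


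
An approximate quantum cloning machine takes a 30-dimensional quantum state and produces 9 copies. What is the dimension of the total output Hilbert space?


Output space = H^(tensor 9) where dim(H) = 30
dim = 30^9
= 900 (after 2 factors)
= 27000 (after 3 factors)
= 810000 (after 4 factors)
= 24300000 (after 5 factors)
= 729000000 (after 6 factors)
= 21870000000 (after 7 factors)
= 656100000000 (after 8 factors)
= 19683000000000 (after 9 factors)
= 19683000000000

19683000000000


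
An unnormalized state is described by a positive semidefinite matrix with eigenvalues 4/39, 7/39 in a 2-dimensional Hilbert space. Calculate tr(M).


tr(M) = sum of eigenvalues
= 4/39 + 7/39
= 11/39
= 0.2821

0.2821


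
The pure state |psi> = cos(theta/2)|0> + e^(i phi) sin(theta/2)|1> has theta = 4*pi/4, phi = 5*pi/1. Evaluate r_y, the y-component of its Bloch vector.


theta = 3.1416, phi = 15.7080
r_y = sin(theta)*sin(phi) = 0.0000 * 0.0000
r_y = 0.0000

0.0000


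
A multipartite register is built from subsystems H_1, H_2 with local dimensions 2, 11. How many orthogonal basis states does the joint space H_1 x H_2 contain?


dim(H_1 x H_2) = 2 * 11
= 22

22


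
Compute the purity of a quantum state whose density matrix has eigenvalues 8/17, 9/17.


tr(rho^2) = sum of eigenvalues squared
= (8/17)^2 + (9/17)^2
= (64 + 81) / 289
= 145/289
= 0.5017

0.5017


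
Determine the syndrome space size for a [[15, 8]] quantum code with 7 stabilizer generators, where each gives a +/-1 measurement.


Each stabilizer generator gives a binary (+1 or -1) measurement outcome.
With 7 independent generators:
Total syndromes = 2^7
= 128

128


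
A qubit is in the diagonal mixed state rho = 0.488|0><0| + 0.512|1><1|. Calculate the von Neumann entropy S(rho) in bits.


S = -p*log2(p) - (1-p)*log2(1-p)
p = 0.4880, 1-p = 0.5120
= -0.4880 * log2(0.4880) - 0.5120 * log2(0.5120)
= -(-0.5051) - (-0.4945)
= 0.9996

0.9996


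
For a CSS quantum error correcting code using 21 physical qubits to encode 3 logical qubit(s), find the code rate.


Code rate R = k/n
= 3/21
= 0.1429

0.1429


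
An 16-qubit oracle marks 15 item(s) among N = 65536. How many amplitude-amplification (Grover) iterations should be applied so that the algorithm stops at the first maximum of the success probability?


After j Grover iterations the success probability is P(j) = sin^2((2j+1)*theta), where sin(theta) = sqrt(k/N).
N = 2^16 = 65536, k = 15
sin(theta) = sqrt(k/N) = 0.0151288412
theta = arcsin(sqrt(k/N)) = 0.01512941838 rad
P(j) reaches its first maximum when (2j+1)*theta is as close as possible to pi/2, i.e. j = round(pi/(4*theta) - 1/2).
pi/(4*theta) - 1/2 = 51.4120
(For comparison, the common estimate pi/4 * sqrt(N/k) = 51.9140; the exact maximiser is used here.)
Optimal iterations = 51

51


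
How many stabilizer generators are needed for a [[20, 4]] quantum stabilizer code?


For an [[n,k]] stabilizer code:
Number of stabilizer generators = n - k
= 20 - 4
= 16

16


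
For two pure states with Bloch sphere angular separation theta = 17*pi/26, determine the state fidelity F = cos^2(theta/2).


For states separated by angle theta on Bloch sphere:
F = cos^2(theta/2)
theta = 17*pi/26 = 2.0541
theta/2 = 1.0271
cos(theta/2) = 0.5173
F = 0.2676

0.2676


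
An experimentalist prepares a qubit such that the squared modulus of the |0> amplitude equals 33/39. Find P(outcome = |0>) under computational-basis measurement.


|alpha|^2 = 33/39 = 0.8462
|beta|^2 = 1 - 33/39 = 6/39 = 0.1538
P(|0>) = |alpha|^2 = 0.8462

0.8462


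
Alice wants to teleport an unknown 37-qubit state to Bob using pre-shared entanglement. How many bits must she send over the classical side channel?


Quantum teleportation requires 2 classical bits per qubit teleported.
37 qubit(s) -> 2 * 37 = 74 classical bits

74


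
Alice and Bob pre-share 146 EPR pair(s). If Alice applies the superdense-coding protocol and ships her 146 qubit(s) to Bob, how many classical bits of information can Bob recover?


Superdense coding allows 2 classical bits per shared entangled pair.
146 pair(s) -> 2 * 146 = 292 classical bits

292


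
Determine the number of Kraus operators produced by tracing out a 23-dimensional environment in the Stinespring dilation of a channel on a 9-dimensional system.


Tracing out the environment in an orthonormal basis {|i>_E} gives Kraus operators K_i = <i|_E U |0>_E.
Number of Kraus operators = dim(H_env) = d_env
= 23

23


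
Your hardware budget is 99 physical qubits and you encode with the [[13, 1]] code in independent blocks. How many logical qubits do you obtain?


Each code block uses 13 physical qubits for 1 logical qubit(s).
Number of complete blocks = floor(99 / 13) = 7
Logical qubits = 7 * 1
= 7

7


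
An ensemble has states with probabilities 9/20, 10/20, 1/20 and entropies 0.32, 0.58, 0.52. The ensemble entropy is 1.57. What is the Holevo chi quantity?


chi = S(rho) - sum_i p_i * S(rho_i)
Weighted entropy = 9/20 * 0.32 + 10/20 * 0.58 + 1/20 * 0.52
= 0.4600
chi = 1.57 - 0.4600
= 1.1100

1.1100


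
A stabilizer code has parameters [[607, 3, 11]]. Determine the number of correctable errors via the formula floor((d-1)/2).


Code parameters: [[607, 3, 11]], distance d = 11.
Number of correctable errors = floor((d-1)/2)
= floor((11 - 1)/2)
= floor(10/2)
= 5

5


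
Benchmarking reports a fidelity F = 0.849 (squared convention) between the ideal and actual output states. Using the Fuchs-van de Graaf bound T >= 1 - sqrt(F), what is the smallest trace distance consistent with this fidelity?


Fuchs-van de Graaf (squared-fidelity convention): 1 - sqrt(F) <= T <= sqrt(1 - F).
Lower bound: T >= 1 - sqrt(F)
sqrt(F) = sqrt(0.849) = 0.9214
T >= 1 - 0.9214
T >= 0.0786

0.0786


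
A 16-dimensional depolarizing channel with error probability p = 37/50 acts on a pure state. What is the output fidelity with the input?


F = (1-p) + p/d
= (1 - 0.7400) + 0.7400/16
= 0.2600 + 0.0462
= 0.3063

0.3063


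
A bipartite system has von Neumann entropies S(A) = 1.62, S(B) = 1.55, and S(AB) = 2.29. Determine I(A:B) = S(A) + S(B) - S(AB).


I(A:B) = S(A) + S(B) - S(AB)
= 1.62 + 1.55 - 2.29
= 0.8800

0.8800


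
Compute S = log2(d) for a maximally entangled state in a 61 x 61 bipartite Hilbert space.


For a maximally entangled state in d x d:
S = log2(d) = log2(61)
= 5.9307

5.9307


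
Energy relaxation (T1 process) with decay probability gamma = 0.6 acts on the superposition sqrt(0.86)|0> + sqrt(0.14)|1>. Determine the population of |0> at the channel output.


For amplitude damping with parameter gamma on state sqrt(a)|0> + sqrt(b)|1>:
alpha^2 = 0.86, beta^2 = 0.14
P(|0>) = alpha^2 + gamma * beta^2
= 0.86 + 0.6 * 0.14
= 0.86 + 0.0840
= 0.9440

0.9440


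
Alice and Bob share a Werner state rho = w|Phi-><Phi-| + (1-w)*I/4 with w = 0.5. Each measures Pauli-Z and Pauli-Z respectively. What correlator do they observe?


|Phi-> = (|00> - |11>)/sqrt(2)
For the pure Bell state, <Z_A Z_B> = +1 (Bell-state Pauli correlator).
The maximally-mixed part I/4 has tr(I/4 * P tensor P) = 0 for any traceless Pauli P.
So <Z_A Z_B>_rho = w * (+1) + (1 - w) * 0
= 0.5 * (+1)
= 0.5000

0.5000


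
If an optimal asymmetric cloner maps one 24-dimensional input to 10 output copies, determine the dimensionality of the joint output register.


Output space = H^(tensor 10) where dim(H) = 24
dim = 24^10
= 576 (after 2 factors)
= 13824 (after 3 factors)
= 331776 (after 4 factors)
= 7962624 (after 5 factors)
= 191102976 (after 6 factors)
= 4586471424 (after 7 factors)
= 110075314176 (after 8 factors)
= 2641807540224 (after 9 factors)
= 63403380965376 (after 10 factors)
= 63403380965376

63403380965376


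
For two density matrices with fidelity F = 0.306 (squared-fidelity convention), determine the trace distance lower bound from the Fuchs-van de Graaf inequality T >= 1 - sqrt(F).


Fuchs-van de Graaf (squared-fidelity convention): 1 - sqrt(F) <= T <= sqrt(1 - F).
Lower bound: T >= 1 - sqrt(F)
sqrt(F) = sqrt(0.306) = 0.5532
T >= 1 - 0.5532
T >= 0.4468

0.4468


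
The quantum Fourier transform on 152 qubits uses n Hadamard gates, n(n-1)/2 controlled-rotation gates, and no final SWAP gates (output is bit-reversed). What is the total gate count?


Hadamard gates: 152
Controlled rotations: n*(n-1)/2 = 152*151/2 = 11476
SWAP gates: 0 (omitted)
Total = 152 + 11476
= 11628

11628


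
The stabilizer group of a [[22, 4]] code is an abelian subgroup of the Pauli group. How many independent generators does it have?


For an [[n,k]] stabilizer code:
Number of stabilizer generators = n - k
= 22 - 4
= 18

18


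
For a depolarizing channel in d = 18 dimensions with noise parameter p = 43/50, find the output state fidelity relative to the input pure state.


F = (1-p) + p/d
= (1 - 0.8600) + 0.8600/18
= 0.1400 + 0.0478
= 0.1878

0.1878


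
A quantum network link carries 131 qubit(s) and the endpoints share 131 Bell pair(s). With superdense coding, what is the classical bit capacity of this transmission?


Superdense coding allows 2 classical bits per shared entangled pair.
131 pair(s) -> 2 * 131 = 262 classical bits

262


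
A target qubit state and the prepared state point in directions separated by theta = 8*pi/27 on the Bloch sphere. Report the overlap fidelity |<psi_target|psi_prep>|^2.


For states separated by angle theta on Bloch sphere:
F = cos^2(theta/2)
theta = 8*pi/27 = 0.9308
theta/2 = 0.4654
cos(theta/2) = 0.8936
F = 0.7986

0.7986


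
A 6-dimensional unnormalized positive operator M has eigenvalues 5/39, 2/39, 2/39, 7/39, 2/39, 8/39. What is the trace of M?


tr(M) = sum of eigenvalues
= 5/39 + 2/39 + 2/39 + 7/39 + 2/39 + 8/39
= 26/39
= 0.6667

0.6667


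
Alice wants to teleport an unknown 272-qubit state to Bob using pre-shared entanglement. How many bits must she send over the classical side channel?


Quantum teleportation requires 2 classical bits per qubit teleported.
272 qubit(s) -> 2 * 272 = 544 classical bits

544


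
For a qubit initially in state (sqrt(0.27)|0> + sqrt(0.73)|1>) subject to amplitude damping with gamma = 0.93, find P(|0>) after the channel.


For amplitude damping with parameter gamma on state sqrt(a)|0> + sqrt(b)|1>:
alpha^2 = 0.27, beta^2 = 0.73
P(|0>) = alpha^2 + gamma * beta^2
= 0.27 + 0.93 * 0.73
= 0.27 + 0.6789
= 0.9489

0.9489


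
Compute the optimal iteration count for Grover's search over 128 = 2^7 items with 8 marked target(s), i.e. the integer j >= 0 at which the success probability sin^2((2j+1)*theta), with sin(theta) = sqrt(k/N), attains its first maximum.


After j Grover iterations the success probability is P(j) = sin^2((2j+1)*theta), where sin(theta) = sqrt(k/N).
N = 2^7 = 128, k = 8
sin(theta) = sqrt(k/N) = 0.25
theta = arcsin(sqrt(k/N)) = 0.2526802551 rad
P(j) reaches its first maximum when (2j+1)*theta is as close as possible to pi/2, i.e. j = round(pi/(4*theta) - 1/2).
pi/(4*theta) - 1/2 = 2.6083
(For comparison, the common estimate pi/4 * sqrt(N/k) = 3.1416; the exact maximiser is used here.)
Optimal iterations = 3

3


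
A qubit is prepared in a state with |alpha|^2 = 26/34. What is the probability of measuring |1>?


|alpha|^2 = 26/34 = 0.7647
|beta|^2 = 1 - 26/34 = 8/34 = 0.2353
P(|1>) = |beta|^2 = 0.2353

0.2353


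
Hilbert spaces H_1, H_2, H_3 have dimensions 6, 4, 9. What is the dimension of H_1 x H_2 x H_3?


dim(H_1 x H_2 x H_3) = 6 * 4 * 9
= 24 * 9
= 216

216


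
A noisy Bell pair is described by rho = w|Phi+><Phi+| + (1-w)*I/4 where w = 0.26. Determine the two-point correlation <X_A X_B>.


|Phi+> = (|00> + |11>)/sqrt(2)
For the pure Bell state, <X_A X_B> = +1 (Bell-state Pauli correlator).
The maximally-mixed part I/4 has tr(I/4 * P tensor P) = 0 for any traceless Pauli P.
So <X_A X_B>_rho = w * (+1) + (1 - w) * 0
= 0.26 * (+1)
= 0.2600

0.2600


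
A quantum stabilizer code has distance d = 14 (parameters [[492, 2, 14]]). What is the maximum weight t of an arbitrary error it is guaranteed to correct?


Code parameters: [[492, 2, 14]], distance d = 14.
Number of correctable errors = floor((d-1)/2)
= floor((14 - 1)/2)
= floor(13/2)
= 6

6


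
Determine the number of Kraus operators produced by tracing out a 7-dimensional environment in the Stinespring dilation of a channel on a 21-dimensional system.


Tracing out the environment in an orthonormal basis {|i>_E} gives Kraus operators K_i = <i|_E U |0>_E.
Number of Kraus operators = dim(H_env) = d_env
= 7

7


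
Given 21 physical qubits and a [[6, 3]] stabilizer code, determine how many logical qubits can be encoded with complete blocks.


Each code block uses 6 physical qubits for 3 logical qubit(s).
Number of complete blocks = floor(21 / 6) = 3
Logical qubits = 3 * 3
= 9

9


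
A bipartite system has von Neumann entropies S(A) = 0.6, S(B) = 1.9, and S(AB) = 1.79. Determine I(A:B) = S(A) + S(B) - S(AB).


I(A:B) = S(A) + S(B) - S(AB)
= 0.6 + 1.9 - 1.79
= 0.7100

0.7100


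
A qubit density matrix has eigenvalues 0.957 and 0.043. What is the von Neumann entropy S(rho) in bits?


S = -p*log2(p) - (1-p)*log2(1-p)
p = 0.9570, 1-p = 0.0430
= -0.9570 * log2(0.9570) - 0.0430 * log2(0.0430)
= -(-0.0607) - (-0.1952)
= 0.2559

0.2559


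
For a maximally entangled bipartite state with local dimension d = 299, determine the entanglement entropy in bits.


For a maximally entangled state in d x d:
S = log2(d) = log2(299)
= 8.2240

8.2240


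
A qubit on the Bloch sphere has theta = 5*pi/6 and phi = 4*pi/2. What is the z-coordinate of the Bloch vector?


theta = 2.6180, phi = 6.2832
r_z = cos(theta) = -0.8660

-0.8660


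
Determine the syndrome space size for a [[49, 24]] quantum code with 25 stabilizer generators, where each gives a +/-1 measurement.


Each stabilizer generator gives a binary (+1 or -1) measurement outcome.
With 25 independent generators:
Total syndromes = 2^25
= 33554432

33554432


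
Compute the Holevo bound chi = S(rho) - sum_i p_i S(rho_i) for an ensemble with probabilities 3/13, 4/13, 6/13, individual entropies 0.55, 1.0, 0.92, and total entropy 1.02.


chi = S(rho) - sum_i p_i * S(rho_i)
Weighted entropy = 3/13 * 0.55 + 4/13 * 1.0 + 6/13 * 0.92
= 0.8592
chi = 1.02 - 0.8592
= 0.1608

0.1608


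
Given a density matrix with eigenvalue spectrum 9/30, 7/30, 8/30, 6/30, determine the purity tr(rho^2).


tr(rho^2) = sum of eigenvalues squared
= (9/30)^2 + (7/30)^2 + (8/30)^2 + (6/30)^2
= (81 + 49 + 64 + 36) / 900
= 230/900
= 0.2556

0.2556


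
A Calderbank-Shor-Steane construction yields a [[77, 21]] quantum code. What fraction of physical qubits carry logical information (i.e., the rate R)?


Code rate R = k/n
= 21/77
= 0.2727

0.2727


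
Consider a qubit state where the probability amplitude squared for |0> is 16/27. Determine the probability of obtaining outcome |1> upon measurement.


|alpha|^2 = 16/27 = 0.5926
|beta|^2 = 1 - 16/27 = 11/27 = 0.4074
P(|1>) = |beta|^2 = 0.4074

0.4074


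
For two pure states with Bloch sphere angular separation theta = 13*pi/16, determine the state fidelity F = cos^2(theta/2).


For states separated by angle theta on Bloch sphere:
F = cos^2(theta/2)
theta = 13*pi/16 = 2.5525
theta/2 = 1.2763
cos(theta/2) = 0.2903
F = 0.0843

0.0843


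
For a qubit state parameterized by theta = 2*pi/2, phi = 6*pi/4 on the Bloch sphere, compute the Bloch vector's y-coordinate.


theta = 3.1416, phi = 4.7124
r_y = sin(theta)*sin(phi) = 0.0000 * -1.0000
r_y = 0.0000

0.0000


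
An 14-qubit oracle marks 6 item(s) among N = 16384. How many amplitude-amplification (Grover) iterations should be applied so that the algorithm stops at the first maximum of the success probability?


After j Grover iterations the success probability is P(j) = sin^2((2j+1)*theta), where sin(theta) = sqrt(k/N).
N = 2^14 = 16384, k = 6
sin(theta) = sqrt(k/N) = 0.01913663862
theta = arcsin(sqrt(k/N)) = 0.01913780682 rad
P(j) reaches its first maximum when (2j+1)*theta is as close as possible to pi/2, i.e. j = round(pi/(4*theta) - 1/2).
pi/(4*theta) - 1/2 = 40.5391
(For comparison, the common estimate pi/4 * sqrt(N/k) = 41.0416; the exact maximiser is used here.)
Optimal iterations = 41

41


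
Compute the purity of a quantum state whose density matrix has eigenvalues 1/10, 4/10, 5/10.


tr(rho^2) = sum of eigenvalues squared
= (1/10)^2 + (4/10)^2 + (5/10)^2
= (1 + 16 + 25) / 100
= 42/100
= 0.4200

0.4200


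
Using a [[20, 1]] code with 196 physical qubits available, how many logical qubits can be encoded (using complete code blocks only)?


Each code block uses 20 physical qubits for 1 logical qubit(s).
Number of complete blocks = floor(196 / 20) = 9
Logical qubits = 9 * 1
= 9

9


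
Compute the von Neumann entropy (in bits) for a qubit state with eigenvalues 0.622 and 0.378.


S = -p*log2(p) - (1-p)*log2(1-p)
p = 0.6220, 1-p = 0.3780
= -0.6220 * log2(0.6220) - 0.3780 * log2(0.3780)
= -(-0.4261) - (-0.5305)
= 0.9566

0.9566


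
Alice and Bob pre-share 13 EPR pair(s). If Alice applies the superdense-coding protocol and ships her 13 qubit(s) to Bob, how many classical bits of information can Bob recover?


Superdense coding allows 2 classical bits per shared entangled pair.
13 pair(s) -> 2 * 13 = 26 classical bits

26


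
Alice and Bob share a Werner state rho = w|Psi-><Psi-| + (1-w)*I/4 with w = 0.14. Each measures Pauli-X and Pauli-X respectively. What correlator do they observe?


|Psi-> = (|01> - |10>)/sqrt(2)
For the pure Bell state, <X_A X_B> = -1 (Bell-state Pauli correlator).
The maximally-mixed part I/4 has tr(I/4 * P tensor P) = 0 for any traceless Pauli P.
So <X_A X_B>_rho = w * (-1) + (1 - w) * 0
= 0.14 * (-1)
= -0.1400

-0.1400


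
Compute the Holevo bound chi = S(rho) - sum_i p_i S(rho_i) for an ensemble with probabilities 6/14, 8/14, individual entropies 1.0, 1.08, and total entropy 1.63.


chi = S(rho) - sum_i p_i * S(rho_i)
Weighted entropy = 6/14 * 1.0 + 8/14 * 1.08
= 1.0457
chi = 1.63 - 1.0457
= 0.5843

0.5843


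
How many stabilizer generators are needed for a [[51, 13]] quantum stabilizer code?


For an [[n,k]] stabilizer code:
Number of stabilizer generators = n - k
= 51 - 13
= 38

38


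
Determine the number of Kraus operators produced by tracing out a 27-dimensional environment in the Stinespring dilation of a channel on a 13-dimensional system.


Tracing out the environment in an orthonormal basis {|i>_E} gives Kraus operators K_i = <i|_E U |0>_E.
Number of Kraus operators = dim(H_env) = d_env
= 27

27


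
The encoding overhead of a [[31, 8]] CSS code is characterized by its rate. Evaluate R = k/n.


Code rate R = k/n
= 8/31
= 0.2581

0.2581


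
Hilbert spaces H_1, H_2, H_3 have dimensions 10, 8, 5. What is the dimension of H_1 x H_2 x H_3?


dim(H_1 x H_2 x H_3) = 10 * 8 * 5
= 80 * 5
= 400

400


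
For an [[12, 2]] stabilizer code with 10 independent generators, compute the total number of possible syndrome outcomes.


Each stabilizer generator gives a binary (+1 or -1) measurement outcome.
With 10 independent generators:
Total syndromes = 2^10
= 1024

1024


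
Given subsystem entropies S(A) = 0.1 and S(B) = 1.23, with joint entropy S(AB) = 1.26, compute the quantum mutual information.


I(A:B) = S(A) + S(B) - S(AB)
= 0.1 + 1.23 - 1.26
= 0.0700

0.0700


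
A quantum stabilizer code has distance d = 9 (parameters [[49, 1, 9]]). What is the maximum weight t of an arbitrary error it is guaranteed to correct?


Code parameters: [[49, 1, 9]], distance d = 9.
Number of correctable errors = floor((d-1)/2)
= floor((9 - 1)/2)
= floor(8/2)
= 4

4


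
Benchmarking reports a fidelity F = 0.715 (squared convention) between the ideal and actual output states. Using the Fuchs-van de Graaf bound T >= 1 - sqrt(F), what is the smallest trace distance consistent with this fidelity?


Fuchs-van de Graaf (squared-fidelity convention): 1 - sqrt(F) <= T <= sqrt(1 - F).
Lower bound: T >= 1 - sqrt(F)
sqrt(F) = sqrt(0.715) = 0.8456
T >= 1 - 0.8456
T >= 0.1544

0.1544


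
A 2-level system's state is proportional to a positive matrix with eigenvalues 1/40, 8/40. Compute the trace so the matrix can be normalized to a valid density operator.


tr(M) = sum of eigenvalues
= 1/40 + 8/40
= 9/40
= 0.2250

0.2250


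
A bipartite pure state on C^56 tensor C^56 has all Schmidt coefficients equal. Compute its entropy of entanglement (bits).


For a maximally entangled state in d x d:
S = log2(d) = log2(56)
= 5.8074

5.8074


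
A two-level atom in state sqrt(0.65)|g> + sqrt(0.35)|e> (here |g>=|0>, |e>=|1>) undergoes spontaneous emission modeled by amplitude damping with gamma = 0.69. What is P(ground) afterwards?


For amplitude damping with parameter gamma on state sqrt(a)|0> + sqrt(b)|1>:
alpha^2 = 0.65, beta^2 = 0.35
P(|0>) = alpha^2 + gamma * beta^2
= 0.65 + 0.69 * 0.35
= 0.65 + 0.2415
= 0.8915

0.8915


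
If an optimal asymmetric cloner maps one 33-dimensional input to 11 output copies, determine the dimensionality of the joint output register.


Output space = H^(tensor 11) where dim(H) = 33
dim = 33^11
= 1089 (after 2 factors)
= 35937 (after 3 factors)
= 1185921 (after 4 factors)
= 39135393 (after 5 factors)
= 1291467969 (after 6 factors)
= 42618442977 (after 7 factors)
= 1406408618241 (after 8 factors)
= 46411484401953 (after 9 factors)
= 1531578985264449 (after 10 factors)
= 50542106513726817 (after 11 factors)
= 50542106513726817

50542106513726817


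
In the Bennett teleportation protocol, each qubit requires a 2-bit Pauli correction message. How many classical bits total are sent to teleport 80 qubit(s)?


Quantum teleportation requires 2 classical bits per qubit teleported.
80 qubit(s) -> 2 * 80 = 160 classical bits

160


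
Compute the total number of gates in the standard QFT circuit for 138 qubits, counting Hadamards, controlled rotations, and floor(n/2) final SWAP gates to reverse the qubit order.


Hadamard gates: 138
Controlled rotations: n*(n-1)/2 = 138*137/2 = 9453
SWAP gates: floor(n/2) = floor(138/2) = 69
Total = 138 + 9453 + 69
= 9660

9660


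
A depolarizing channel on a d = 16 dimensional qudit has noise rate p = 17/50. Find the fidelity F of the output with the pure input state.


F = (1-p) + p/d
= (1 - 0.3400) + 0.3400/16
= 0.6600 + 0.0213
= 0.6812

0.6812


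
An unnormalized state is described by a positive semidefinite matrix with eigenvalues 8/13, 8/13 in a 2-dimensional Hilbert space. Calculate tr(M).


tr(M) = sum of eigenvalues
= 8/13 + 8/13
= 16/13
= 1.2308

1.2308


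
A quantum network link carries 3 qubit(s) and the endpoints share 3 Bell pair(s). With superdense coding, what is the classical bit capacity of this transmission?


Superdense coding allows 2 classical bits per shared entangled pair.
3 pair(s) -> 2 * 3 = 6 classical bits

6


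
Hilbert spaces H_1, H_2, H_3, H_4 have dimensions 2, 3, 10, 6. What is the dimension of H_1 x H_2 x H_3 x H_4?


dim(H_1 x H_2 x H_3 x H_4) = 2 * 3 * 10 * 6
= 6 * 10 * 6
= 60 * 6
= 360

360


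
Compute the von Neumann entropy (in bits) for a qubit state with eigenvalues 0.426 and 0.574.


S = -p*log2(p) - (1-p)*log2(1-p)
p = 0.4260, 1-p = 0.5740
= -0.4260 * log2(0.4260) - 0.5740 * log2(0.5740)
= -(-0.5244) - (-0.4597)
= 0.9841

0.9841


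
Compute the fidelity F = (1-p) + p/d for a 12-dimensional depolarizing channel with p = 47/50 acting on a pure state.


F = (1-p) + p/d
= (1 - 0.9400) + 0.9400/12
= 0.0600 + 0.0783
= 0.1383

0.1383
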